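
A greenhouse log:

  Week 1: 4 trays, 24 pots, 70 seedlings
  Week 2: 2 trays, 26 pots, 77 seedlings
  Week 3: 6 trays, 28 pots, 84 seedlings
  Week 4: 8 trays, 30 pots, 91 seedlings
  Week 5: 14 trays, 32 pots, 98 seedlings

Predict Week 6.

22 trays, 34 pots, 105 seedlings

Trays: each term is the sum of the two before it; 4, 2, 6, 8, 14 → 22.
Pots: +2 each step, so 24, 26, 28, 30, 32 → 34.
For the seedlings, +7 each step: 70, 77, 84, 91, 98 → 105.
Putting it together: 22 trays, 34 pots, 105 seedlings.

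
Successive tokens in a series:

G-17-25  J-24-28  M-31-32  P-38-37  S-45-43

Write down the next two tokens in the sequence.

V-52-50 then Y-59-58

Letter goes G, J, M, P, S → V → Y (letters move forward 3 places in the alphabet).
Second component: +7 each step, so 17, 24, 31, 38, 45 → 52 → 59.
For the third component, differences are 3, 4, 5, … (increasing by 1 each time): 25, 28, 32, 37, 43 → 50 → 58.
Putting the parts together: V-52-50 and then Y-59-58.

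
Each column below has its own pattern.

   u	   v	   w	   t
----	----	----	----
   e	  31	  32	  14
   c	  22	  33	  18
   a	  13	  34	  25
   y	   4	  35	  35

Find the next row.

w  -5  36  48

Column u: e, c, a, y → w (letters move back 2 places in the alphabet, wrapping A→Z).
Column v — −9 each step: 31, 22, 13, 4 → -5.
Column w — +1 each step: 32, 33, 34, 35 → 36.
Column t: 14, 18, 25, 35 → 48 (differences are 4, 7, 10, … (increasing by 3 each time)).
Putting it together: w  -5  36  48.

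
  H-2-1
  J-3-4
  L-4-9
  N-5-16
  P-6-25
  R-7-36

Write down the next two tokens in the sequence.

T-8-49, V-9-64

Letter — letters move forward 2 places in the alphabet: H, J, L, N, P, R → T → V.
Second component goes 2, 3, 4, 5, 6, 7 → 8 → 9 (+1 each step).
Third component: perfect squares: 1², 2², 3², …, so 1, 4, 9, 16, 25, 36 → 49 → 64.
So the next two tokens are T-8-49 and V-9-64.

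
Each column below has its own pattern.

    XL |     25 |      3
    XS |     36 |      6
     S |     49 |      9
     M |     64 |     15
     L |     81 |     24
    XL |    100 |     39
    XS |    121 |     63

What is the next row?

S  144  102

Size: XL, XS, S, M, L, XL, XS → S (repeats XL → XS → S → M → L).
Second component: 25, 36, 49, 64, 81, 100, 121 → 144 (perfect squares: 5², 6², 7², …).
Third component: each term is the sum of the two before it; 3, 6, 9, 15, 24, 39, 63 → 102.
So the next row is S  144  102.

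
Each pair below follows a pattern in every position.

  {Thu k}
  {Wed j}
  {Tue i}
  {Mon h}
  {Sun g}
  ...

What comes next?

{Sat f}

Day goes Thu, Wed, Tue, Mon, Sun → Sat (runs backward through the weekdays Mon→Sun).
Letter goes k, j, i, h, g → f (letters move back 1 place in the alphabet).
So the next pair is {Sat f}.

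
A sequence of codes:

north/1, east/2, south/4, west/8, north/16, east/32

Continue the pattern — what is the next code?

south/64

Direction: north, east, south, west, north, east → south (repeats north → east → south → west).
Second component goes 1, 2, 4, 8, 16, 32 → 64 (×2 each step).
Putting it together: south/64.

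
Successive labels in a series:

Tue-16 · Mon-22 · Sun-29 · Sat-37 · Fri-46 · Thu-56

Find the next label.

Wed-67

For the day, runs backward through the weekdays Mon→Sun: Tue, Mon, Sun, Sat, Fri, Thu → Wed.
Second component: 16, 22, 29, 37, 46, 56 → 67 (differences are 6, 7, 8, … (increasing by 1 each time)).
So the next label is Wed-67.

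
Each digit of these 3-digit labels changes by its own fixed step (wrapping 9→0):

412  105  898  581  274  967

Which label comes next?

650

First digit — −3 each step, mod 10: 4, 1, 8, 5, 2, 9 → 6.
Second digit — −1 each step, mod 10: 1, 0, 9, 8, 7, 6 → 5.
For the third digit, +3 each step, mod 10: 2, 5, 8, 1, 4, 7 → 0.
Putting it together: 650.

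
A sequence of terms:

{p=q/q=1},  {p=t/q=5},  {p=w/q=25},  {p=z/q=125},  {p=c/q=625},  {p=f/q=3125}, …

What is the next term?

P — letters move forward 3 places in the alphabet, wrapping Z→A: q, t, w, z, c, f → i.
For the q, ×5 each step: 1, 5, 25, 125, 625, 3125 → 15625.
Combining the parts gives {p=i/q=15625}.

{p=i/q=15625}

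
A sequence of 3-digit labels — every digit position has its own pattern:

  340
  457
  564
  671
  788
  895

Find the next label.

For the first digit, +1 each step, mod 10: 3, 4, 5, 6, 7, 8 → 9.
For the second digit, +1 each step, mod 10: 4, 5, 6, 7, 8, 9 → 0.
Third digit: −3 each step, mod 10, so 0, 7, 4, 1, 8, 5 → 2.
So the next label is 902.

902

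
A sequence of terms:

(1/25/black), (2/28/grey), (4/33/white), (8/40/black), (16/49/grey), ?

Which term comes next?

(32/60/white)

First part: 1, 2, 4, 8, 16 → 32 (×2 each step).
Second part: differences are 3, 5, 7, … (increasing by 2 each time), so 25, 28, 33, 40, 49 → 60.
Shade: black, grey, white, black, grey → white (repeats black → grey → white).
So the next term is (32/60/white).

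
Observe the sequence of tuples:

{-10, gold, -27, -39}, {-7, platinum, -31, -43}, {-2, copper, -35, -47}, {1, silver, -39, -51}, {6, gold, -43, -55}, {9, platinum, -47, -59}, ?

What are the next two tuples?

{14, copper, -51, -63}, {17, silver, -55, -67}

First value goes -10, -7, -2, 1, 6, 9 → 14 → 17 (alternating steps +3, +5, +3, +5, …).
Metal: gold, platinum, copper, silver, gold, platinum → copper → silver (repeats gold → platinum → copper → silver).
Third value: −4 each step, so -27, -31, -35, -39, -43, -47 → -51 → -55.
Fourth value: -39, -43, -47, -51, -55, -59 → -63 → -67 (always 12 less than the third value).
So the next two tuples are {14, copper, -51, -63} and {17, silver, -55, -67}.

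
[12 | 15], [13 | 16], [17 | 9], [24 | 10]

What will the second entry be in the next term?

3

For the second entry, alternating steps +1, −7, +1, −7, …: 15, 16, 9, 10 → 3.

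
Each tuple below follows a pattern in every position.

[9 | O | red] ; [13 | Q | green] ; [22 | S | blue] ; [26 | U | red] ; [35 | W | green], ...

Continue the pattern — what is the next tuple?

First component goes 9, 13, 22, 26, 35 → 39 (alternating steps +4, +9, +4, +9, …).
For the letter, letters move forward 2 places in the alphabet: O, Q, S, U, W → Y.
Colour — repeats red → green → blue: red, green, blue, red, green → blue.
Combining the parts gives [39 | Y | blue].

[39 | Y | blue]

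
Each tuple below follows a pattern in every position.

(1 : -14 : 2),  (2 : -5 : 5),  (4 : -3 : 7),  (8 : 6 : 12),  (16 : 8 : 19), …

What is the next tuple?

(32 : 17 : 31)

First value — ×2 each step: 1, 2, 4, 8, 16 → 32.
Second value: alternating steps +9, +2, +9, +2, …, so -14, -5, -3, 6, 8 → 17.
Third value goes 2, 5, 7, 12, 19 → 31 (each term is the sum of the two before it).
Combining the parts gives (32 : 17 : 31).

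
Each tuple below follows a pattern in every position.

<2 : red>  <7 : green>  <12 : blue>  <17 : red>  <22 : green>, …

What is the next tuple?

<27 : blue>

First part — +5 each step: 2, 7, 12, 17, 22 → 27.
Colour: repeats red → green → blue; red, green, blue, red, green → blue.
Putting it together: <27 : blue>.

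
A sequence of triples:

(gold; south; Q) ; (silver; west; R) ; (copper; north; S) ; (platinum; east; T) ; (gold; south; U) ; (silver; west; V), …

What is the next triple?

(copper; north; W)

Metal — repeats gold → silver → copper → platinum: gold, silver, copper, platinum, gold, silver → copper.
For the direction, repeats south → west → north → east: south, west, north, east, south, west → north.
Letter — letters move forward 1 place in the alphabet: Q, R, S, T, U, V → W.
Putting it together: (copper; north; W).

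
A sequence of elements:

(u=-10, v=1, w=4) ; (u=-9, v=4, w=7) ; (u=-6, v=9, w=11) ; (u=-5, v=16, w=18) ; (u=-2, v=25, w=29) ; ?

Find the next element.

(u=-1, v=36, w=47)

For the u, alternating steps +1, +3, +1, +3, …: -10, -9, -6, -5, -2 → -1.
V: perfect squares: 1², 2², 3², …, so 1, 4, 9, 16, 25 → 36.
W: 4, 7, 11, 18, 29 → 47 (each term is the sum of the two before it).
Combining the parts gives (u=-1, v=36, w=47).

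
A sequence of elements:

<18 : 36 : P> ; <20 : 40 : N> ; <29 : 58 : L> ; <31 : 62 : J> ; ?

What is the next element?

For the first value, alternating steps +2, +9, +2, +9, …: 18, 20, 29, 31 → 40.
Second value: always 2 × the first value; 36, 40, 58, 62 → 80.
Letter — letters move back 2 places in the alphabet: P, N, L, J → H.
So the next element is <40 : 80 : H>.

<40 : 80 : H>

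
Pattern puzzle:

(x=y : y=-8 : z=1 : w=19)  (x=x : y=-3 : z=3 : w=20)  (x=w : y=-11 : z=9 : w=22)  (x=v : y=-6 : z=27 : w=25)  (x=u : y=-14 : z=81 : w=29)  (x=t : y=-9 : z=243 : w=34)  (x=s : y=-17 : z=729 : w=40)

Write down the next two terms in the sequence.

X: y, x, w, v, u, t, s → r → q (letters move back 1 place in the alphabet).
Y goes -8, -3, -11, -6, -14, -9, -17 → -12 → -20 (alternating steps +5, −8, +5, −8, …).
Z goes 1, 3, 9, 27, 81, 243, 729 → 2187 → 6561 (×3 each step).
W — differences are 1, 2, 3, … (increasing by 1 each time): 19, 20, 22, 25, 29, 34, 40 → 47 → 55.
So the next two terms are (x=r : y=-12 : z=2187 : w=47) and (x=q : y=-20 : z=6561 : w=55).

(x=r : y=-12 : z=2187 : w=47), (x=q : y=-20 : z=6561 : w=55)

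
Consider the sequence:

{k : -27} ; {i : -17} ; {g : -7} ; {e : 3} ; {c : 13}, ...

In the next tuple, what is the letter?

Letter — letters move back 2 places in the alphabet: k, i, g, e, c → a.

a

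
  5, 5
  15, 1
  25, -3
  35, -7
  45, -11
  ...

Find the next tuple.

First slot — +10 each step: 5, 15, 25, 35, 45 → 55.
Second slot: −4 each step; 5, 1, -3, -7, -11 → -15.
Putting it together: 55, -15.

55, -15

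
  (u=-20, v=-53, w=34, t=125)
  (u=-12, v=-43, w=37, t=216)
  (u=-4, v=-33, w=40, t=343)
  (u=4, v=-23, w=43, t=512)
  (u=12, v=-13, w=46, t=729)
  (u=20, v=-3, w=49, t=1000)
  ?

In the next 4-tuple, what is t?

1331

T goes 125, 216, 343, 512, 729, 1000 → 1331 (perfect cubes: 5³, 6³, 7³, …).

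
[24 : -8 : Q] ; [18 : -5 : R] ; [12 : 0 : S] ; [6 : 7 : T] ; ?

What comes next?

First slot: −6 each step, so 24, 18, 12, 6 → 0.
Second slot goes -8, -5, 0, 7 → 16 (differences are 3, 5, 7, … (increasing by 2 each time)).
Letter — letters move forward 1 place in the alphabet: Q, R, S, T → U.
Putting it together: [0 : 16 : U].

[0 : 16 : U]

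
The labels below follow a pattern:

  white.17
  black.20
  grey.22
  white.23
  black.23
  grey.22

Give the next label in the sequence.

Shade — repeats white → black → grey: white, black, grey, white, black, grey → white.
Second component: 17, 20, 22, 23, 23, 22 → 20 (differences are 3, 2, 1, … (decreasing by 1 each time)).
So the next label is white.20.

white.20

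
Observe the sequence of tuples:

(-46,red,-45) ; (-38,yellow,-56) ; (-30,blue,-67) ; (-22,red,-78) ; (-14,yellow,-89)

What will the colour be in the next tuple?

blue

For the colour, repeats red → yellow → blue: red, yellow, blue, red, yellow → blue.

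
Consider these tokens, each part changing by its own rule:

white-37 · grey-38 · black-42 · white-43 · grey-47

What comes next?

black-48

Shade — repeats white → grey → black: white, grey, black, white, grey → black.
Second component — alternating steps +1, +4, +1, +4, …: 37, 38, 42, 43, 47 → 48.
Combining the parts gives black-48.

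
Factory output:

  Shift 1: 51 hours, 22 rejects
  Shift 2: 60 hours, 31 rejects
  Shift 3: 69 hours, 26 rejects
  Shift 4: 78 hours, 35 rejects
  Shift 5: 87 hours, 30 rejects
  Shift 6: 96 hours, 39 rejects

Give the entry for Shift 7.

Hours: +9 each step; 51, 60, 69, 78, 87, 96 → 105.
For the rejects, alternating steps +9, −5, +9, −5, …: 22, 31, 26, 35, 30, 39 → 34.
So the next record is 105 hours, 34 rejects.

105 hours, 34 rejects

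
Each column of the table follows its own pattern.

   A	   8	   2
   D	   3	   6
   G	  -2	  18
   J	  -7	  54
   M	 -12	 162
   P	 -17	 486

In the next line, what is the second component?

-22

Letter: letters move forward 3 places in the alphabet; A, D, G, J, M, P → S.
Second component: −5 each step; 8, 3, -2, -7, -12, -17 → -22.
Third component: 2, 6, 18, 54, 162, 486 → 1458 (×3 each step).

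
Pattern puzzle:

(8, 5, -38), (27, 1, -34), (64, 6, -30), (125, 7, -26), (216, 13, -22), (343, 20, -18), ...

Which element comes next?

(512, 33, -14)

First entry goes 8, 27, 64, 125, 216, 343 → 512 (perfect cubes: 2³, 3³, 4³, …).
Second entry goes 5, 1, 6, 7, 13, 20 → 33 (each term is the sum of the two before it).
Third entry — +4 each step: -38, -34, -30, -26, -22, -18 → -14.
So the next element is (512, 33, -14).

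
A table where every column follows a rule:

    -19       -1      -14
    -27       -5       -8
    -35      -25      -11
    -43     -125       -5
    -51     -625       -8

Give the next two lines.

-59  -3125  -2; -67  -15625  -5

First component — −8 each step: -19, -27, -35, -43, -51 → -59 → -67.
Second component: ×5 each step, so -1, -5, -25, -125, -625 → -3125 → -15625.
For the third component, alternating steps +6, −3, +6, −3, …: -14, -8, -11, -5, -8 → -2 → -5.
So the next two lines are -59  -3125  -2 and -67  -15625  -5.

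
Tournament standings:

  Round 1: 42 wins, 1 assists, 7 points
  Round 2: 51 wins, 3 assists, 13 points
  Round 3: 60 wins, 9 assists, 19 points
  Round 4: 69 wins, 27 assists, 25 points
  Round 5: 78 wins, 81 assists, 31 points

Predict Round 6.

87 wins, 243 assists, 37 points

Wins goes 42, 51, 60, 69, 78 → 87 (+9 each step).
Assists goes 1, 3, 9, 27, 81 → 243 (×3 each step).
Points: 7, 13, 19, 25, 31 → 37 (+6 each step).
So the next record is 87 wins, 243 assists, 37 points.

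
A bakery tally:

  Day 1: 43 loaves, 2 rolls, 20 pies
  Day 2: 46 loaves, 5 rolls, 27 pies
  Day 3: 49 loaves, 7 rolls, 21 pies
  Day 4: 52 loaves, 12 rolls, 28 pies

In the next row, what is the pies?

22

For the pies, alternating steps +7, −6, +7, −6, …: 20, 27, 21, 28 → 22.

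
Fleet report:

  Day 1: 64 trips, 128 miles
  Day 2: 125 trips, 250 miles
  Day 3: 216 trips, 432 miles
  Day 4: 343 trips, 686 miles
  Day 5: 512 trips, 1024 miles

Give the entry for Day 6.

729 trips, 1458 miles

Trips — perfect cubes: 4³, 5³, 6³, …: 64, 125, 216, 343, 512 → 729.
Miles — always 2 × the trips: 128, 250, 432, 686, 1024 → 1458.
Combining the parts gives 729 trips, 1458 miles.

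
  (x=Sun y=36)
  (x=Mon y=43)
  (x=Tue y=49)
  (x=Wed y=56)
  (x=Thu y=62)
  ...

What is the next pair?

X — runs through the weekdays Mon→Sun: Sun, Mon, Tue, Wed, Thu → Fri.
Y: 36, 43, 49, 56, 62 → 69 (alternating steps +7, +6, +7, +6, …).
Combining the parts gives (x=Fri y=69).

(x=Fri y=69)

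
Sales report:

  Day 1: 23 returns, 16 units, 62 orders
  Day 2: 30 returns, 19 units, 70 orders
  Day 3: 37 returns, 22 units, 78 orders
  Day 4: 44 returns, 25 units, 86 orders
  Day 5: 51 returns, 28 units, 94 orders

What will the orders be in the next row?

Orders: 62, 70, 78, 86, 94 → 102 (+8 each step).

102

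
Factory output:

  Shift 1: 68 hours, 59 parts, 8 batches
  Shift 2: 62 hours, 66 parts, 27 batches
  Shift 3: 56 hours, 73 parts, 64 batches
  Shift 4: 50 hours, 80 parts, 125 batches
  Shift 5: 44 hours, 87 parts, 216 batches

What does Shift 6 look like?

38 hours, 94 parts, 343 batches

Hours goes 68, 62, 56, 50, 44 → 38 (−6 each step).
Parts: +7 each step; 59, 66, 73, 80, 87 → 94.
Batches: perfect cubes: 2³, 3³, 4³, …, so 8, 27, 64, 125, 216 → 343.
Combining the parts gives 38 hours, 94 parts, 343 batches.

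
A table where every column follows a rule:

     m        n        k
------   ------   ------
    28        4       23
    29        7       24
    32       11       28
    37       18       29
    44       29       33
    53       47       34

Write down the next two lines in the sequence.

64  76  38; 77  123  39

Column m: differences are 1, 3, 5, … (increasing by 2 each time); 28, 29, 32, 37, 44, 53 → 64 → 77.
Column n: 4, 7, 11, 18, 29, 47 → 76 → 123 (each term is the sum of the two before it).
Column k: alternating steps +1, +4, +1, +4, …; 23, 24, 28, 29, 33, 34 → 38 → 39.
So the next two lines are 64  76  38 and 77  123  39.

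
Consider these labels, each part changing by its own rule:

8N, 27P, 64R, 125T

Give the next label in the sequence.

216V

First component: perfect cubes: 2³, 3³, 4³, …, so 8, 27, 64, 125 → 216.
Letter — letters move forward 2 places in the alphabet: N, P, R, T → V.
Combining the parts gives 216V.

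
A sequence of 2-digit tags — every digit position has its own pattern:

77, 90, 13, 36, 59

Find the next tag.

72

For the first digit, +2 each step, mod 10: 7, 9, 1, 3, 5 → 7.
For the second digit, +3 each step, mod 10: 7, 0, 3, 6, 9 → 2.
So the next tag is 72.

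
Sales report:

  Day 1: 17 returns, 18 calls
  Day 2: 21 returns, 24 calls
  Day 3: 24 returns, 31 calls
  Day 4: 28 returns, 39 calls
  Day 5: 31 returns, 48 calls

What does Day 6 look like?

Returns: alternating steps +4, +3, +4, +3, …, so 17, 21, 24, 28, 31 → 35.
For the calls, differences are 6, 7, 8, … (increasing by 1 each time): 18, 24, 31, 39, 48 → 58.
Putting it together: 35 returns, 58 calls.

35 returns, 58 calls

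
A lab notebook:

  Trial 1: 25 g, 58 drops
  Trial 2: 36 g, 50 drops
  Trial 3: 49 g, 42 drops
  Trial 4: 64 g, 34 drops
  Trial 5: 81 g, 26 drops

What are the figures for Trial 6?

100 g, 18 drops

G: 25, 36, 49, 64, 81 → 100 (perfect squares: 5², 6², 7², …).
Drops: −8 each step, so 58, 50, 42, 34, 26 → 18.
Putting it together: 100 g, 18 drops.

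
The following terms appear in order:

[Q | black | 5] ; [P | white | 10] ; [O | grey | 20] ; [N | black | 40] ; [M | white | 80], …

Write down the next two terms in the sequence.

Letter: letters move back 1 place in the alphabet; Q, P, O, N, M → L → K.
Shade — repeats black → white → grey: black, white, grey, black, white → grey → black.
Third part goes 5, 10, 20, 40, 80 → 160 → 320 (×2 each step).
Putting the parts together: [L | grey | 160] and then [K | black | 320].

[L | grey | 160], [K | black | 320]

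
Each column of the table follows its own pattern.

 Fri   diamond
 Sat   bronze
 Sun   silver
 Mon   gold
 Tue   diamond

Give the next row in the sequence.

Day: Fri, Sat, Sun, Mon, Tue → Wed (runs through the weekdays Mon→Sun).
Rank: diamond, bronze, silver, gold, diamond → bronze (repeats diamond → bronze → silver → gold).
Putting it together: Wed  bronze.

Wed  bronze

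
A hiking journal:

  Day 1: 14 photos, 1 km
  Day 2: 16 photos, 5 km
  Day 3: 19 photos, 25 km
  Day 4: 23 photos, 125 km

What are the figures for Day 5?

28 photos, 625 km

Photos: differences are 2, 3, 4, … (increasing by 1 each time); 14, 16, 19, 23 → 28.
For the km, ×5 each step: 1, 5, 25, 125 → 625.
So the next line is 28 photos, 625 km.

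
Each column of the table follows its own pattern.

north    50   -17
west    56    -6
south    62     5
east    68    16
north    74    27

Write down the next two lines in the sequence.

west  80  38; south  86  49

For the direction, repeats north → west → south → east: north, west, south, east, north → west → south.
Second component goes 50, 56, 62, 68, 74 → 80 → 86 (+6 each step).
Third component: +11 each step, so -17, -6, 5, 16, 27 → 38 → 49.
So the next two lines are west  80  38 and south  86  49.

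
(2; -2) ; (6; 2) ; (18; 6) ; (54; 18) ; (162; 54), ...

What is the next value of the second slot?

162

For the first slot, ×3 each step: 2, 6, 18, 54, 162 → 486.
Second slot goes -2, 2, 6, 18, 54 → 162 (always the previous value of the first slot).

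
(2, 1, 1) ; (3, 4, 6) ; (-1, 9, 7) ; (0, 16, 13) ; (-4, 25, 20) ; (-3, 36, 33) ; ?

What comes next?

First value goes 2, 3, -1, 0, -4, -3 → -7 (alternating steps +1, −4, +1, −4, …).
Second value goes 1, 4, 9, 16, 25, 36 → 49 (perfect squares: 1², 2², 3², …).
For the third value, each term is the sum of the two before it: 1, 6, 7, 13, 20, 33 → 53.
Combining the parts gives (-7, 49, 53).

(-7, 49, 53)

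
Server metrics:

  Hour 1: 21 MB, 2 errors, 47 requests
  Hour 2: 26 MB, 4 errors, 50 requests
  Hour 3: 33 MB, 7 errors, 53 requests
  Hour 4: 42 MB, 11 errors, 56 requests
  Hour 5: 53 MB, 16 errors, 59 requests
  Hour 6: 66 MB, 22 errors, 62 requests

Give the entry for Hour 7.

81 MB, 29 errors, 65 requests

MB: differences are 5, 7, 9, … (increasing by 2 each time); 21, 26, 33, 42, 53, 66 → 81.
Errors: differences are 2, 3, 4, … (increasing by 1 each time); 2, 4, 7, 11, 16, 22 → 29.
Requests: +3 each step, so 47, 50, 53, 56, 59, 62 → 65.
Combining the parts gives 81 MB, 29 errors, 65 requests.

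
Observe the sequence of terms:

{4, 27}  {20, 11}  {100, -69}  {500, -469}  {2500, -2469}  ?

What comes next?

First coordinate: ×5 each step, so 4, 20, 100, 500, 2500 → 12500.
Second coordinate: 27, 11, -69, -469, -2469 → -12469 (together with the first coordinate always sums to 31).
Putting it together: {12500, -12469}.

{12500, -12469}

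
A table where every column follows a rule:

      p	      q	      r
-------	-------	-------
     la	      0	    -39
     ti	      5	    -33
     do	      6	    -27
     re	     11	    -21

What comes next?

For the column p, runs through the solfège scale do→ti: la, ti, do, re → mi.
For the column q, alternating steps +5, +1, +5, +1, …: 0, 5, 6, 11 → 12.
Column r: +6 each step, so -39, -33, -27, -21 → -15.
Putting it together: mi  12  -15.

mi  12  -15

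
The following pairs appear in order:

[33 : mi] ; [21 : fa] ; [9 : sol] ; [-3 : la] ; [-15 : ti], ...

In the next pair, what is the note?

Note: mi, fa, sol, la, ti → do (runs through the solfège scale do→ti).

do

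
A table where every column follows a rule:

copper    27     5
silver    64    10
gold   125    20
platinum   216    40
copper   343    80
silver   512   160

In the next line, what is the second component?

729

Second component goes 27, 64, 125, 216, 343, 512 → 729 (perfect cubes: 3³, 4³, 5³, …).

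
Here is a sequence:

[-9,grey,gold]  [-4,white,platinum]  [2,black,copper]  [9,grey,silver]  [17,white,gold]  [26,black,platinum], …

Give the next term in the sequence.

[36,grey,copper]

First value goes -9, -4, 2, 9, 17, 26 → 36 (differences are 5, 6, 7, … (increasing by 1 each time)).
Shade — repeats grey → white → black: grey, white, black, grey, white, black → grey.
Metal: gold, platinum, copper, silver, gold, platinum → copper (repeats gold → platinum → copper → silver).
Combining the parts gives [36,grey,copper].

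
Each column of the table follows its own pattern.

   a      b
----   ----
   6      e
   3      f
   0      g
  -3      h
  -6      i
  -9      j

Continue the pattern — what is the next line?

-12  k

Column a: −3 each step, so 6, 3, 0, -3, -6, -9 → -12.
Column b: e, f, g, h, i, j → k (letters move forward 1 place in the alphabet).
So the next line is -12  k.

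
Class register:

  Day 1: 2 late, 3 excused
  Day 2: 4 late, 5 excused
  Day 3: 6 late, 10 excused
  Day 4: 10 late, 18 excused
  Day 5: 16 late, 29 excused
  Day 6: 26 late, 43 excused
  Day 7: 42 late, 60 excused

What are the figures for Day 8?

Late: 2, 4, 6, 10, 16, 26, 42 → 68 (each term is the sum of the two before it).
For the excused, differences are 2, 5, 8, … (increasing by 3 each time): 3, 5, 10, 18, 29, 43, 60 → 80.
So the next line is 68 late, 80 excused.

68 late, 80 excused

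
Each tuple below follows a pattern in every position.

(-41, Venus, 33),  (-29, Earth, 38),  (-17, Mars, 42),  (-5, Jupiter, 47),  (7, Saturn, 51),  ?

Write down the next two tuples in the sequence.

(19, Uranus, 56), (31, Neptune, 60)

For the first slot, +12 each step: -41, -29, -17, -5, 7 → 19 → 31.
Planet — runs through the planets Mercury→Neptune: Venus, Earth, Mars, Jupiter, Saturn → Uranus → Neptune.
For the third slot, alternating steps +5, +4, +5, +4, …: 33, 38, 42, 47, 51 → 56 → 60.
So the next two tuples are (19, Uranus, 56) and (31, Neptune, 60).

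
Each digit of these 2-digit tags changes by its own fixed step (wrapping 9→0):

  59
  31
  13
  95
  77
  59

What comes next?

First digit: −2 each step, mod 10, so 5, 3, 1, 9, 7, 5 → 3.
Second digit: 9, 1, 3, 5, 7, 9 → 1 (+2 each step, mod 10).
Combining the parts gives 31.

31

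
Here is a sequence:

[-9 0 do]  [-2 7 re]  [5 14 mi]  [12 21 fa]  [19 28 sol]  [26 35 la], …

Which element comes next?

[33 42 ti]

First part: +7 each step, so -9, -2, 5, 12, 19, 26 → 33.
Second part: always 9 more than the first part, so 0, 7, 14, 21, 28, 35 → 42.
Note goes do, re, mi, fa, sol, la → ti (runs through the solfège scale do→ti).
Combining the parts gives [33 42 ti].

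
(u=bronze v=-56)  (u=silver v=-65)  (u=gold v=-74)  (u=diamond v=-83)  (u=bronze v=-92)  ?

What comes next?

(u=silver v=-101)

For the u, repeats bronze → silver → gold → diamond: bronze, silver, gold, diamond, bronze → silver.
V: -56, -65, -74, -83, -92 → -101 (−9 each step).
So the next tuple is (u=silver v=-101).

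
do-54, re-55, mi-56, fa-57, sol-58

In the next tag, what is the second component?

59

Second component: +1 each step, so 54, 55, 56, 57, 58 → 59.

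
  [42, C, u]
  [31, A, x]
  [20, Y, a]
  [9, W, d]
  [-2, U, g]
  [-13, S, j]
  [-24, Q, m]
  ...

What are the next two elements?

[-35, O, p], [-46, M, s]

First entry — −11 each step: 42, 31, 20, 9, -2, -13, -24 → -35 → -46.
First letter: letters move back 2 places in the alphabet, wrapping A→Z, so C, A, Y, W, U, S, Q → O → M.
Second letter: u, x, a, d, g, j, m → p → s (letters move forward 3 places in the alphabet, wrapping Z→A).
So the next two elements are [-35, O, p] and [-46, M, s].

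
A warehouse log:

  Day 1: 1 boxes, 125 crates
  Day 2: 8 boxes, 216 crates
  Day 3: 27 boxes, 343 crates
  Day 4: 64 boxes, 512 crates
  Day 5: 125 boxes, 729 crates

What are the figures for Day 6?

216 boxes, 1000 crates

Boxes: 1, 8, 27, 64, 125 → 216 (perfect cubes: 1³, 2³, 3³, …).
Crates goes 125, 216, 343, 512, 729 → 1000 (perfect cubes: 5³, 6³, 7³, …).
So the next row is 216 boxes, 1000 crates.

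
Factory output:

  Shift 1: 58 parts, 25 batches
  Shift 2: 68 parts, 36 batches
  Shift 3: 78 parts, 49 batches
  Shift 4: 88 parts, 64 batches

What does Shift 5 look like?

Parts: 58, 68, 78, 88 → 98 (+10 each step).
Batches: 25, 36, 49, 64 → 81 (perfect squares: 5², 6², 7², …).
Combining the parts gives 98 parts, 81 batches.

98 parts, 81 batches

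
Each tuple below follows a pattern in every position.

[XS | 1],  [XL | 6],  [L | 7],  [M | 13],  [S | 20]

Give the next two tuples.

For the size, runs backward through clothing sizes XS→XL: XS, XL, L, M, S → XS → XL.
Second part — each term is the sum of the two before it: 1, 6, 7, 13, 20 → 33 → 53.
Putting the parts together: [XS | 33] and then [XL | 53].

[XS | 33], [XL | 53]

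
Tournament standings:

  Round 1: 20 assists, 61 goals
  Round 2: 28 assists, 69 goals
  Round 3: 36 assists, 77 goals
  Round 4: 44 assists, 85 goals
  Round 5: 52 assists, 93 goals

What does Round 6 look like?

60 assists, 101 goals

Assists: 20, 28, 36, 44, 52 → 60 (+8 each step).
Goals: +8 each step, so 61, 69, 77, 85, 93 → 101.
Combining the parts gives 60 assists, 101 goals.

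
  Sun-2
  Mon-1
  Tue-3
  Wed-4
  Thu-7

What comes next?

Day: runs through the weekdays Mon→Sun; Sun, Mon, Tue, Wed, Thu → Fri.
Second component — each term is the sum of the two before it: 2, 1, 3, 4, 7 → 11.
Putting it together: Fri-11.

Fri-11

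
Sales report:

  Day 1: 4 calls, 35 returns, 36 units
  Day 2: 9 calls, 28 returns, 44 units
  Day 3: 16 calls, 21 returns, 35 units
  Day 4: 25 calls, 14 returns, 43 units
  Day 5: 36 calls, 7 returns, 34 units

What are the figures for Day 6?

For the calls, perfect squares: 2², 3², 4², …: 4, 9, 16, 25, 36 → 49.
Returns: −7 each step, so 35, 28, 21, 14, 7 → 0.
Units goes 36, 44, 35, 43, 34 → 42 (alternating steps +8, −9, +8, −9, …).
Combining the parts gives 49 calls, 0 returns, 42 units.

49 calls, 0 returns, 42 units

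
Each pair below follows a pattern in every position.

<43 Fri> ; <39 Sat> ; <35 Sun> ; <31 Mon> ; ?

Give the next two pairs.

For the first slot, −4 each step: 43, 39, 35, 31 → 27 → 23.
Day: runs through the weekdays Mon→Sun, so Fri, Sat, Sun, Mon → Tue → Wed.
So the next two pairs are <27 Tue> and <23 Wed>.

<27 Tue>, <23 Wed>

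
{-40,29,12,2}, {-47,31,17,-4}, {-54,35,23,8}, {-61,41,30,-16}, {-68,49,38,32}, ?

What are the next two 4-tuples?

For the first slot, −7 each step: -40, -47, -54, -61, -68 → -75 → -82.
Second slot: differences are 2, 4, 6, … (increasing by 2 each time); 29, 31, 35, 41, 49 → 59 → 71.
Third slot goes 12, 17, 23, 30, 38 → 47 → 57 (differences are 5, 6, 7, … (increasing by 1 each time)).
Fourth slot: ×(-2) each step; 2, -4, 8, -16, 32 → -64 → 128.
So the next two 4-tuples are {-75,59,47,-64} and {-82,71,57,128}.

{-75,59,47,-64}, {-82,71,57,128}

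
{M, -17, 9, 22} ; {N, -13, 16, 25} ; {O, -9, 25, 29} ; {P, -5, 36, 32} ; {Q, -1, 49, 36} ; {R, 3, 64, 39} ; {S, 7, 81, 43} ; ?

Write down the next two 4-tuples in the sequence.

{T, 11, 100, 46}, {U, 15, 121, 50}

For the letter, letters move forward 1 place in the alphabet: M, N, O, P, Q, R, S → T → U.
Second value: +4 each step, so -17, -13, -9, -5, -1, 3, 7 → 11 → 15.
Third value: perfect squares: 3², 4², 5², …, so 9, 16, 25, 36, 49, 64, 81 → 100 → 121.
Fourth value — alternating steps +3, +4, +3, +4, …: 22, 25, 29, 32, 36, 39, 43 → 46 → 50.
So the next two 4-tuples are {T, 11, 100, 46} and {U, 15, 121, 50}.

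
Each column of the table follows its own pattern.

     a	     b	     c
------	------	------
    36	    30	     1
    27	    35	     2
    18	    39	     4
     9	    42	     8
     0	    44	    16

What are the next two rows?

Column a: −9 each step, so 36, 27, 18, 9, 0 → -9 → -18.
Column b: 30, 35, 39, 42, 44 → 45 → 45 (differences are 5, 4, 3, … (decreasing by 1 each time)).
Column c: ×2 each step, so 1, 2, 4, 8, 16 → 32 → 64.
So the next two rows are -9  45  32 and -18  45  64.

-9  45  32; -18  45  64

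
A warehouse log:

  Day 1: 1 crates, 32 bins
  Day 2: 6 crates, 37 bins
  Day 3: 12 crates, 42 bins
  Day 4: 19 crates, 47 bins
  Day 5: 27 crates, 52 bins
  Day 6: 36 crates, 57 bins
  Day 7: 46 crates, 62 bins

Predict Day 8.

Crates — differences are 5, 6, 7, … (increasing by 1 each time): 1, 6, 12, 19, 27, 36, 46 → 57.
For the bins, +5 each step: 32, 37, 42, 47, 52, 57, 62 → 67.
Combining the parts gives 57 crates, 67 bins.

57 crates, 67 bins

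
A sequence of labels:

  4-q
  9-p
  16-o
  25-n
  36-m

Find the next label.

First component: 4, 9, 16, 25, 36 → 49 (perfect squares: 2², 3², 4², …).
Letter: q, p, o, n, m → l (letters move back 1 place in the alphabet).
Combining the parts gives 49-l.

49-l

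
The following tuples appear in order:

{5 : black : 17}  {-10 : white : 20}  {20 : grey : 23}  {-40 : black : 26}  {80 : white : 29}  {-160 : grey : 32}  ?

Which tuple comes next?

{320 : black : 35}

First coordinate: 5, -10, 20, -40, 80, -160 → 320 (×(-2) each step).
Shade goes black, white, grey, black, white, grey → black (repeats black → white → grey).
Third coordinate: +3 each step, so 17, 20, 23, 26, 29, 32 → 35.
Putting it together: {320 : black : 35}.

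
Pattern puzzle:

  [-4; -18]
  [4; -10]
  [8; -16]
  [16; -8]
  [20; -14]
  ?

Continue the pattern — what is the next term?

[28; -6]

First part — alternating steps +8, +4, +8, +4, …: -4, 4, 8, 16, 20 → 28.
Second part — alternating steps +8, −6, +8, −6, …: -18, -10, -16, -8, -14 → -6.
Combining the parts gives [28; -6].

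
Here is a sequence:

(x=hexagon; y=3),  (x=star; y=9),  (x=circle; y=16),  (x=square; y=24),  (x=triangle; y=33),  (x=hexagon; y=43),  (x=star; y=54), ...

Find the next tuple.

X: repeats hexagon → star → circle → square → triangle; hexagon, star, circle, square, triangle, hexagon, star → circle.
Y: differences are 6, 7, 8, … (increasing by 1 each time); 3, 9, 16, 24, 33, 43, 54 → 66.
Combining the parts gives (x=circle; y=66).

(x=circle; y=66)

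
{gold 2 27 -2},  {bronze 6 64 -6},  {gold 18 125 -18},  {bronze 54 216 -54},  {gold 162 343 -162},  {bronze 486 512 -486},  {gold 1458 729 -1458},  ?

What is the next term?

{bronze 4374 1000 -4374}

Rank: alternates gold ↔ bronze; gold, bronze, gold, bronze, gold, bronze, gold → bronze.
For the second part, ×3 each step: 2, 6, 18, 54, 162, 486, 1458 → 4374.
Third part goes 27, 64, 125, 216, 343, 512, 729 → 1000 (perfect cubes: 3³, 4³, 5³, …).
Fourth part: always the negative of the second part; -2, -6, -18, -54, -162, -486, -1458 → -4374.
So the next term is {bronze 4374 1000 -4374}.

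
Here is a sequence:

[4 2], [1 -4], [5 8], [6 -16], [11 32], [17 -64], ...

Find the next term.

First entry: 4, 1, 5, 6, 11, 17 → 28 (each term is the sum of the two before it).
Second entry: ×(-2) each step, so 2, -4, 8, -16, 32, -64 → 128.
So the next term is [28 128].

[28 128]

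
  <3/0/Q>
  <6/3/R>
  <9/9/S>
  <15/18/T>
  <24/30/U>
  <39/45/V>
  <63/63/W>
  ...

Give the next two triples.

<102/84/X>, <165/108/Y>

For the first slot, each term is the sum of the two before it: 3, 6, 9, 15, 24, 39, 63 → 102 → 165.
For the second slot, differences are 3, 6, 9, … (increasing by 3 each time): 0, 3, 9, 18, 30, 45, 63 → 84 → 108.
Letter: Q, R, S, T, U, V, W → X → Y (letters move forward 1 place in the alphabet).
Putting the parts together: <102/84/X> and then <165/108/Y>.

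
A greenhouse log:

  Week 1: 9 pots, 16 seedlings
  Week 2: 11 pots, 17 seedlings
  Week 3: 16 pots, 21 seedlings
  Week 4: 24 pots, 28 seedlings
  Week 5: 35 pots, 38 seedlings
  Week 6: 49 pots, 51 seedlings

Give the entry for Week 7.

Pots — differences are 2, 5, 8, … (increasing by 3 each time): 9, 11, 16, 24, 35, 49 → 66.
For the seedlings, differences are 1, 4, 7, … (increasing by 3 each time): 16, 17, 21, 28, 38, 51 → 67.
Putting it together: 66 pots, 67 seedlings.

66 pots, 67 seedlings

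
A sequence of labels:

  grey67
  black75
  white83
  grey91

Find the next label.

Shade: grey, black, white, grey → black (repeats grey → black → white).
Second component goes 67, 75, 83, 91 → 99 (+8 each step).
So the next label is black99.

black99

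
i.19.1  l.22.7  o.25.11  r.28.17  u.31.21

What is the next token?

Letter — letters move forward 3 places in the alphabet: i, l, o, r, u → x.
Second component: +3 each step, so 19, 22, 25, 28, 31 → 34.
Third component: alternating steps +6, +4, +6, +4, …, so 1, 7, 11, 17, 21 → 27.
Putting it together: x.34.27.

x.34.27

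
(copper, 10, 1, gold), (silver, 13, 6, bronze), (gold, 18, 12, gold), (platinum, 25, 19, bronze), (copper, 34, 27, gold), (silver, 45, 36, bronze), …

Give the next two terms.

Metal: copper, silver, gold, platinum, copper, silver → gold → platinum (repeats copper → silver → gold → platinum).
Second component goes 10, 13, 18, 25, 34, 45 → 58 → 73 (differences are 3, 5, 7, … (increasing by 2 each time)).
Third component — differences are 5, 6, 7, … (increasing by 1 each time): 1, 6, 12, 19, 27, 36 → 46 → 57.
Rank — alternates gold ↔ bronze: gold, bronze, gold, bronze, gold, bronze → gold → bronze.
Putting the parts together: (gold, 58, 46, gold) and then (platinum, 73, 57, bronze).

(gold, 58, 46, gold), (platinum, 73, 57, bronze)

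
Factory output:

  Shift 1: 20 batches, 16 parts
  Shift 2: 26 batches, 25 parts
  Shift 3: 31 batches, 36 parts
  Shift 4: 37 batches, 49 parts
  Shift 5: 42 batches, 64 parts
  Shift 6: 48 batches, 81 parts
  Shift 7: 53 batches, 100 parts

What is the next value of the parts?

121

Parts: perfect squares: 4², 5², 6², …; 16, 25, 36, 49, 64, 81, 100 → 121.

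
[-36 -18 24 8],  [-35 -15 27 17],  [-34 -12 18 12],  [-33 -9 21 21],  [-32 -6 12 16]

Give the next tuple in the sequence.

[-31 -3 15 25]

First part: +1 each step; -36, -35, -34, -33, -32 → -31.
For the second part, +3 each step: -18, -15, -12, -9, -6 → -3.
Third part goes 24, 27, 18, 21, 12 → 15 (alternating steps +3, −9, +3, −9, …).
For the fourth part, alternating steps +9, −5, +9, −5, …: 8, 17, 12, 21, 16 → 25.
Putting it together: [-31 -3 15 25].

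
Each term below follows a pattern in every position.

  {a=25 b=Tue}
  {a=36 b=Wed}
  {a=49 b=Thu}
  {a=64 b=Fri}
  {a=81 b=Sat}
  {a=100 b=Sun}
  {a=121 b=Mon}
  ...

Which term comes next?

For the a, perfect squares: 5², 6², 7², …: 25, 36, 49, 64, 81, 100, 121 → 144.
B: runs through the weekdays Mon→Sun, so Tue, Wed, Thu, Fri, Sat, Sun, Mon → Tue.
Putting it together: {a=144 b=Tue}.

{a=144 b=Tue}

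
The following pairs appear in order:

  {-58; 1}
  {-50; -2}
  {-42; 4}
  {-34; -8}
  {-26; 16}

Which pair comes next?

First coordinate: +8 each step, so -58, -50, -42, -34, -26 → -18.
Second coordinate: ×(-2) each step; 1, -2, 4, -8, 16 → -32.
Putting it together: {-18; -32}.

{-18; -32}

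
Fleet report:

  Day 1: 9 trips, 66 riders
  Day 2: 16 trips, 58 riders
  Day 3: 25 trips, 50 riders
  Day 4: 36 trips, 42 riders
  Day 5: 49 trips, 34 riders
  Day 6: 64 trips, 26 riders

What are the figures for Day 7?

81 trips, 18 riders

Trips: perfect squares: 3², 4², 5², …, so 9, 16, 25, 36, 49, 64 → 81.
Riders: −8 each step, so 66, 58, 50, 42, 34, 26 → 18.
Combining the parts gives 81 trips, 18 riders.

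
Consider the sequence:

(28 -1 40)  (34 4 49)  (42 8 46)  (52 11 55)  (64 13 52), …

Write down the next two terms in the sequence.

First entry: differences are 6, 8, 10, … (increasing by 2 each time); 28, 34, 42, 52, 64 → 78 → 94.
Second entry goes -1, 4, 8, 11, 13 → 14 → 14 (differences are 5, 4, 3, … (decreasing by 1 each time)).
Third entry: alternating steps +9, −3, +9, −3, …, so 40, 49, 46, 55, 52 → 61 → 58.
Putting the parts together: (78 14 61) and then (94 14 58).

(78 14 61), (94 14 58)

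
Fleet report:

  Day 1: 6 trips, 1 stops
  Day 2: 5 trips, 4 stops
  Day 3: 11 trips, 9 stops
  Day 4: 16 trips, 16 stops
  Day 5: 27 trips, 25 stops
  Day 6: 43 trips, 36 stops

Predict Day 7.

Trips goes 6, 5, 11, 16, 27, 43 → 70 (each term is the sum of the two before it).
Stops: perfect squares: 1², 2², 3², …, so 1, 4, 9, 16, 25, 36 → 49.
Putting it together: 70 trips, 49 stops.

70 trips, 49 stops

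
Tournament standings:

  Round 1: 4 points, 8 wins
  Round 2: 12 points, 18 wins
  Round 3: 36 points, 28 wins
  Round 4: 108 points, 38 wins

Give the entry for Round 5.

324 points, 48 wins

Points goes 4, 12, 36, 108 → 324 (×3 each step).
For the wins, +10 each step: 8, 18, 28, 38 → 48.
Combining the parts gives 324 points, 48 wins.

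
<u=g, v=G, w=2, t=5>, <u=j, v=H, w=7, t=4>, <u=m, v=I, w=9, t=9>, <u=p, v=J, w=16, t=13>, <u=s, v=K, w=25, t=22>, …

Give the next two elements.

U goes g, j, m, p, s → v → y (letters move forward 3 places in the alphabet).
V goes G, H, I, J, K → L → M (letters move forward 1 place in the alphabet).
W: each term is the sum of the two before it; 2, 7, 9, 16, 25 → 41 → 66.
T: each term is the sum of the two before it, so 5, 4, 9, 13, 22 → 35 → 57.
Putting the parts together: <u=v, v=L, w=41, t=35> and then <u=y, v=M, w=66, t=57>.

<u=v, v=L, w=41, t=35>, <u=y, v=M, w=66, t=57>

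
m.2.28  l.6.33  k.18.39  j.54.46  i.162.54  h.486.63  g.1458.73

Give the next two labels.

Letter: m, l, k, j, i, h, g → f → e (letters move back 1 place in the alphabet).
Second component — ×3 each step: 2, 6, 18, 54, 162, 486, 1458 → 4374 → 13122.
Third component: 28, 33, 39, 46, 54, 63, 73 → 84 → 96 (differences are 5, 6, 7, … (increasing by 1 each time)).
So the next two labels are f.4374.84 and e.13122.96.

f.4374.84, e.13122.96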